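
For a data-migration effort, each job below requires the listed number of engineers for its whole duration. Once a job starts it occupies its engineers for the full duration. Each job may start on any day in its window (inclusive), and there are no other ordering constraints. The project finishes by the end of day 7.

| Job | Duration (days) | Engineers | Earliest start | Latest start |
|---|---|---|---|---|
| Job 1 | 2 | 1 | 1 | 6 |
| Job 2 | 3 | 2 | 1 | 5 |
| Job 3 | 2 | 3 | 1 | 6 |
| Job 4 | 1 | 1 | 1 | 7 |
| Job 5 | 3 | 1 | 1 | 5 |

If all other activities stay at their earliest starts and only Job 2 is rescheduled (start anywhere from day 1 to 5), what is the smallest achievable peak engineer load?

6

Job 2@1: d1:8  d2:7  d3:3  d4:0  d5:0  d6:0  d7:0 → peak 8
Job 2@2: d1:6  d2:7  d3:3  d4:2  d5:0  d6:0  d7:0 → peak 7
Job 2@3: d1:6  d2:5  d3:3  d4:2  d5:2  d6:0  d7:0 → peak 6
Job 2@4: d1:6  d2:5  d3:1  d4:2  d5:2  d6:2  d7:0 → peak 6
Job 2@5: d1:6  d2:5  d3:1  d4:0  d5:2  d6:2  d7:2 → peak 6
Best is Job 2@3, peak 6.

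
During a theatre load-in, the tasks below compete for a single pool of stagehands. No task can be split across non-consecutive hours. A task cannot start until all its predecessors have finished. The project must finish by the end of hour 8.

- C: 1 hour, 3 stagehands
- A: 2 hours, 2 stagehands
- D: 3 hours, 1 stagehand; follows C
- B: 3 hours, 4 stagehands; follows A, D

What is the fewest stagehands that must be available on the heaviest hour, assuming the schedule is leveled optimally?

4

Early-start (C@1, A@1, D@2, B@5) gives peak 5: h1:5  h2:3  h3:1  h4:1  h5:4  h6:4  h7:4  h8:0.
Shift A→2.
Schedule C@1, A@2, D@2, B@5: h1:3  h2:3  h3:3  h4:1  h5:4  h6:4  h7:4  h8:0 — peak 4.
No arrangement of the 15 feasible schedules does better.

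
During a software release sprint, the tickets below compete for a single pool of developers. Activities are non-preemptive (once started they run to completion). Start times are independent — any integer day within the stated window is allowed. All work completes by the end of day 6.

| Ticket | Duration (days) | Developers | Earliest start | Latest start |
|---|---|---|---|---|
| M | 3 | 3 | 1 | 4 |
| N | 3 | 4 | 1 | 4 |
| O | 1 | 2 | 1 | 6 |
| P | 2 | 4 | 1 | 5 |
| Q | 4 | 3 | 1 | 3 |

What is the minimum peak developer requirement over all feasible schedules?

8

Early-start (M@1, N@1, O@1, P@1, Q@1) gives peak 16: d1:16  d2:14  d3:10  d4:3  d5:0  d6:0.
Shift N→4, P→5.
Schedule M@1, N@4, O@1, P@5, Q@1: d1:8  d2:6  d3:6  d4:7  d5:8  d6:8 — peak 8.
Total developer-days = 43 over 6 days ⇒ peak ≥ ⌈43/6⌉ = 8, so 8 is optimal.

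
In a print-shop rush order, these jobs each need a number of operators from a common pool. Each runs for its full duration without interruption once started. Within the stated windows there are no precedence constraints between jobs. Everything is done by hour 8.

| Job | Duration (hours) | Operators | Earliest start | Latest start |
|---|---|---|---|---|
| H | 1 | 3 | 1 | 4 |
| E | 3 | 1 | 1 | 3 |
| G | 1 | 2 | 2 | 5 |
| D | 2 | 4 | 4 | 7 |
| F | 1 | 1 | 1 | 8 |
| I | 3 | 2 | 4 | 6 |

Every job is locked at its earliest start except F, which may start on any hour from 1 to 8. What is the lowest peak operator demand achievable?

F@1: h1:5  h2:3  h3:1  h4:6  h5:6  h6:2  h7:0  h8:0 → peak 6
F@2: h1:4  h2:4  h3:1  h4:6  h5:6  h6:2  h7:0  h8:0 → peak 6
F@3: h1:4  h2:3  h3:2  h4:6  h5:6  h6:2  h7:0  h8:0 → peak 6
F@4: h1:4  h2:3  h3:1  h4:7  h5:6  h6:2  h7:0  h8:0 → peak 7
F@5: h1:4  h2:3  h3:1  h4:6  h5:7  h6:2  h7:0  h8:0 → peak 7
F@6: h1:4  h2:3  h3:1  h4:6  h5:6  h6:3  h7:0  h8:0 → peak 6
F@7: h1:4  h2:3  h3:1  h4:6  h5:6  h6:2  h7:1  h8:0 → peak 6
F@8: h1:4  h2:3  h3:1  h4:6  h5:6  h6:2  h7:0  h8:1 → peak 6
Best is F@1, peak 6.

6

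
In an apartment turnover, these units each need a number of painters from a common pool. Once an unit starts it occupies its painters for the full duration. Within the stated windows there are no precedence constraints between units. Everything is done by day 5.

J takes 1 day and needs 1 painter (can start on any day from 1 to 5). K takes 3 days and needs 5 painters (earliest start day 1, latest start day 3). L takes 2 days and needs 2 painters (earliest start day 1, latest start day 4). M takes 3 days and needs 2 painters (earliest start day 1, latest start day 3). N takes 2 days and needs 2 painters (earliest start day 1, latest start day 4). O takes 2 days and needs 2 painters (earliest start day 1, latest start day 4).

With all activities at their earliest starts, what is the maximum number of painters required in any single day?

Early-start schedule: J@1, K@1, L@1, M@1, N@1, O@1.
Load per day: day 1: 14, day 2: 13, day 3: 7, day 4: 0, day 5: 0.
Peak is 14.

14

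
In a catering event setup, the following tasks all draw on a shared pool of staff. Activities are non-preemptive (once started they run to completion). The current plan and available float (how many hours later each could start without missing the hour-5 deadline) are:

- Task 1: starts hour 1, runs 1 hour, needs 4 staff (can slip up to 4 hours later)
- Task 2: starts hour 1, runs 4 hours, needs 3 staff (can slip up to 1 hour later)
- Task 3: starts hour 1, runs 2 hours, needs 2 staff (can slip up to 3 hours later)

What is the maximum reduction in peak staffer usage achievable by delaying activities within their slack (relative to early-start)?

Early-start peak: h1:9  h2:5  h3:3  h4:3  h5:0 ⇒ 9.
Leveled (Task 1@1, Task 2@2, Task 3@2): h1:4  h2:5  h3:5  h4:3  h5:3 ⇒ 5.
Reduction 9 − 5 = 4.

4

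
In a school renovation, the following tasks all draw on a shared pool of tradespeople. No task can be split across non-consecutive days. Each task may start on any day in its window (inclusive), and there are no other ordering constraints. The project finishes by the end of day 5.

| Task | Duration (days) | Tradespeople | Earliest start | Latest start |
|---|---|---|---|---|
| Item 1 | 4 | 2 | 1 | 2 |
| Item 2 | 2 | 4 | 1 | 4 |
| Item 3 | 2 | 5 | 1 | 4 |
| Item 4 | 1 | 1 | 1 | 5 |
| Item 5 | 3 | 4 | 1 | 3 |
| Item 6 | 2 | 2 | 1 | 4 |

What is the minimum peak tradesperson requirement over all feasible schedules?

10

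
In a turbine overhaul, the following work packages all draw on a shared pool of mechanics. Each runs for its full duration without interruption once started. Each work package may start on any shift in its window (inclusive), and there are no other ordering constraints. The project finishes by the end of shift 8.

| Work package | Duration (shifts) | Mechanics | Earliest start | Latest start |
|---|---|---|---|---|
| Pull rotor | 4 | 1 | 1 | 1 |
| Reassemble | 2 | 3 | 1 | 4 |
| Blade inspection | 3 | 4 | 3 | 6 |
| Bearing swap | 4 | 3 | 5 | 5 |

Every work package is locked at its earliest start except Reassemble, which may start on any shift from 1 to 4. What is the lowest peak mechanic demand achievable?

Reassemble@1: s1:4  s2:4  s3:5  s4:5  s5:7  s6:3  s7:3  s8:3 → peak 7
Reassemble@2: s1:1  s2:4  s3:8  s4:5  s5:7  s6:3  s7:3  s8:3 → peak 8
Reassemble@3: s1:1  s2:1  s3:8  s4:8  s5:7  s6:3  s7:3  s8:3 → peak 8
Reassemble@4: s1:1  s2:1  s3:5  s4:8  s5:10  s6:3  s7:3  s8:3 → peak 10
Best is Reassemble@1, peak 7.

7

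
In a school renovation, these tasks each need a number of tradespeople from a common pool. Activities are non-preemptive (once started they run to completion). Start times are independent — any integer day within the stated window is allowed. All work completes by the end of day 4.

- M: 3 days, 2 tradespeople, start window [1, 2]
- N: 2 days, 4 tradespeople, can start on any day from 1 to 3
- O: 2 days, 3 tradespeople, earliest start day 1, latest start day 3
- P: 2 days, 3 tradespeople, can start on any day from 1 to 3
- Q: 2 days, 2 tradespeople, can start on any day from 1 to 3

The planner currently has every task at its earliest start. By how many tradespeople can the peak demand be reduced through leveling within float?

Early-start peak: d1:14  d2:14  d3:2  d4:0 ⇒ 14.
Leveled (M@1, N@1, O@3, P@3, Q@1): d1:8  d2:8  d3:8  d4:6 ⇒ 8.
Reduction 14 − 8 = 6.

6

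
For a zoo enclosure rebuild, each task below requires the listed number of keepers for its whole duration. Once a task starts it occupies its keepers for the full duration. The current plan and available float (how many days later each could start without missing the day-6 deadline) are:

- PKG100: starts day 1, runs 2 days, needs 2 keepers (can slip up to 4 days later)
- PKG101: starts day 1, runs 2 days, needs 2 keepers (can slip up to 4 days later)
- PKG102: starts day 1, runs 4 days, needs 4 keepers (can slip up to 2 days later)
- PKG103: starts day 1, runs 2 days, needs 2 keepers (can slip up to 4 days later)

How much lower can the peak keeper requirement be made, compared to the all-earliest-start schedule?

4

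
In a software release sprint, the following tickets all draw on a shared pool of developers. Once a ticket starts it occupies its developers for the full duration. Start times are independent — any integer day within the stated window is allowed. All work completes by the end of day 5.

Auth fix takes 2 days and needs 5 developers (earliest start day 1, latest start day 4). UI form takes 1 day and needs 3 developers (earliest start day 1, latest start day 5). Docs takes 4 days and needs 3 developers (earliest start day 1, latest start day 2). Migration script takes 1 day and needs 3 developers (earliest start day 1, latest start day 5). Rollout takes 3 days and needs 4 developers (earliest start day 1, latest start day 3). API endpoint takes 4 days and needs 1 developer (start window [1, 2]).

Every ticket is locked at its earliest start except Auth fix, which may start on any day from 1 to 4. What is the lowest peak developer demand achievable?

Auth fix@1: d1:19  d2:13  d3:8  d4:4  d5:0 → peak 19
Auth fix@2: d1:14  d2:13  d3:13  d4:4  d5:0 → peak 14
Auth fix@3: d1:14  d2:8  d3:13  d4:9  d5:0 → peak 14
Auth fix@4: d1:14  d2:8  d3:8  d4:9  d5:5 → peak 14
Best is Auth fix@2, peak 14.

14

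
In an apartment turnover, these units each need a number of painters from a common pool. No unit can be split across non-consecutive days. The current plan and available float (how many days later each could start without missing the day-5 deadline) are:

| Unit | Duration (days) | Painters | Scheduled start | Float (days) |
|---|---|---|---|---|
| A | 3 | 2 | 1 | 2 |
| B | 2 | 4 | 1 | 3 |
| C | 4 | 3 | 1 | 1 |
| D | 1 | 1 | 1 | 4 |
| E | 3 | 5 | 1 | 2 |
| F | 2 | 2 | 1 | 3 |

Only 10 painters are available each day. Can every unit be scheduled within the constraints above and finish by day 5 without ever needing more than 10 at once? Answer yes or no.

yes

Schedule A@1, B@1, C@1, D@1, E@3, F@4: d1:10  d2:9  d3:10  d4:10  d5:7 — peak 10 ≤ 10.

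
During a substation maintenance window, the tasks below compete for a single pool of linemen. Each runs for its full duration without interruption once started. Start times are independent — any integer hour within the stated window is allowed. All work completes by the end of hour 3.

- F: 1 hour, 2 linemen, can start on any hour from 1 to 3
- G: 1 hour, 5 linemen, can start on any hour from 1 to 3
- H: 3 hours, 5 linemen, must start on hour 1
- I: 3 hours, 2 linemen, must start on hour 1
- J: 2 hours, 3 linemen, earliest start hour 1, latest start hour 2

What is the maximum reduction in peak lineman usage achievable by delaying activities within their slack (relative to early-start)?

5

Early-start peak: h1:17  h2:10  h3:7 ⇒ 17.
Leveled (F@1, G@3, H@1, I@1, J@1): h1:12  h2:10  h3:12 ⇒ 12.
Reduction 17 − 12 = 5.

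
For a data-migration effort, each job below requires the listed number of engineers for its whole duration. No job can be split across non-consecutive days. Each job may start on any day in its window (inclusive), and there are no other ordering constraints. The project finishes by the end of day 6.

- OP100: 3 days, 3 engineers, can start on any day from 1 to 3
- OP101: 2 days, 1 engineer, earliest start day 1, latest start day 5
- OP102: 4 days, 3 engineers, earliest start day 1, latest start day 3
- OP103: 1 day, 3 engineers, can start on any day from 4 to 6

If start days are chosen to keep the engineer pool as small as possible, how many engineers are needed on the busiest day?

6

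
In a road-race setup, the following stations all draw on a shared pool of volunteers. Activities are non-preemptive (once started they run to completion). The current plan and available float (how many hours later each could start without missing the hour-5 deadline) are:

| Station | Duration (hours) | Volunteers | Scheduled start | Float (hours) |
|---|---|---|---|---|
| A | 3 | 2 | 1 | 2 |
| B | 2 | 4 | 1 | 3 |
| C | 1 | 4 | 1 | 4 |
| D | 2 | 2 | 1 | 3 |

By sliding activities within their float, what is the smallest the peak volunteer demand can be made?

Early-start (A@1, B@1, C@1, D@1) gives peak 12: h1:12  h2:8  h3:2  h4:0  h5:0.
Shift C→3, D→4.
Schedule A@1, B@1, C@3, D@4: h1:6  h2:6  h3:6  h4:2  h5:2 — peak 6.

6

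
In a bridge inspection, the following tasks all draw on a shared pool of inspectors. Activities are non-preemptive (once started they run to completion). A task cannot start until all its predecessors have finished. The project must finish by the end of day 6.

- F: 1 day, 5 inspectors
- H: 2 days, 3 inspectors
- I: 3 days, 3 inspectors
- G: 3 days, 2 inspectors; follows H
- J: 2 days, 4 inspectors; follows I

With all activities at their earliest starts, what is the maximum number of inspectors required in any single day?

11

Early-start schedule: F@1, H@1, I@1, G@3, J@4.
Load per day: day 1: 11, day 2: 6, day 3: 5, day 4: 6, day 5: 6, day 6: 0.
Peak is 11.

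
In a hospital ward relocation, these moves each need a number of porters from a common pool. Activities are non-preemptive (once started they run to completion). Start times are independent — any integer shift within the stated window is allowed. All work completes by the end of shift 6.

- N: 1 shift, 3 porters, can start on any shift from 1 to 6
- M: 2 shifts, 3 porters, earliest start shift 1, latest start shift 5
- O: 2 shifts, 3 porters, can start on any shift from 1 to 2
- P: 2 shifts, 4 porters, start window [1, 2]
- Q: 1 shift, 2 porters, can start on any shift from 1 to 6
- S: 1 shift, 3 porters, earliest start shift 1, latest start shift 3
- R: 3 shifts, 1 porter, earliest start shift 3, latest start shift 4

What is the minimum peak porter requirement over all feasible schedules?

7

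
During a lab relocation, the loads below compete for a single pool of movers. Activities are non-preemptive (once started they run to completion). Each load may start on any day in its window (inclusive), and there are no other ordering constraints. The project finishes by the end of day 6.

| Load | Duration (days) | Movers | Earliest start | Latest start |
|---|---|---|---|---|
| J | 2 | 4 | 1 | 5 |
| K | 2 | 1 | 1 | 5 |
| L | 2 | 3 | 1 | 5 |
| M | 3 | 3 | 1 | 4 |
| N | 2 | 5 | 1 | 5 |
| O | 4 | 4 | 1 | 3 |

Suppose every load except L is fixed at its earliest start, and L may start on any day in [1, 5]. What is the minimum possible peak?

L@1: d1:20  d2:20  d3:7  d4:4  d5:0  d6:0 → peak 20
L@2: d1:17  d2:20  d3:10  d4:4  d5:0  d6:0 → peak 20
L@3: d1:17  d2:17  d3:10  d4:7  d5:0  d6:0 → peak 17
L@4: d1:17  d2:17  d3:7  d4:7  d5:3  d6:0 → peak 17
L@5: d1:17  d2:17  d3:7  d4:4  d5:3  d6:3 → peak 17
Best is L@3, peak 17.

17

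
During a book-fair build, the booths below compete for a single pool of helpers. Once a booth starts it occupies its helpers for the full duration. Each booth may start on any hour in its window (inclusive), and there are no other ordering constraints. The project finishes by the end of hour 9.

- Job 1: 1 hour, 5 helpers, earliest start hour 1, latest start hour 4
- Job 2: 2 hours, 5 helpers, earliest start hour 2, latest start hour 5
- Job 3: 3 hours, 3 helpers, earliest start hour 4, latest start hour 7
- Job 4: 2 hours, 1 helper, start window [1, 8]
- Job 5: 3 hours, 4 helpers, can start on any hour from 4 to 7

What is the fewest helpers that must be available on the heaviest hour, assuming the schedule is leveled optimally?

5

Early-start (Job 1@1, Job 2@2, Job 3@4, Job 4@1, Job 5@4) gives peak 7: h1:6  h2:6  h3:5  h4:7  h5:7  h6:7  h7:0  h8:0  h9:0.
Shift Job 4→4, Job 5→7.
Schedule Job 1@1, Job 2@2, Job 3@4, Job 4@4, Job 5@7: h1:5  h2:5  h3:5  h4:4  h5:4  h6:3  h7:4  h8:4  h9:4 — peak 5.
Total helper-hours = 38 over 9 hours ⇒ peak ≥ ⌈38/9⌉ = 5, so 5 is optimal.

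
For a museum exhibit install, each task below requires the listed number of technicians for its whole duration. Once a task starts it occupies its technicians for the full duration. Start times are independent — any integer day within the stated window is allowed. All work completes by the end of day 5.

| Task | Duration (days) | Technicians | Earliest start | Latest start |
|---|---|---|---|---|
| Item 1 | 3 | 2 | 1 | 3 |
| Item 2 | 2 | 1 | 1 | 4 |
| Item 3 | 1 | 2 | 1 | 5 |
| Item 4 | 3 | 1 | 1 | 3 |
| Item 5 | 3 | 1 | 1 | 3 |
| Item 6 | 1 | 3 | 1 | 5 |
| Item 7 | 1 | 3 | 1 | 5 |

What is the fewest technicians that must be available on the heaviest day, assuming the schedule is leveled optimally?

Early-start (Item 1@1, Item 2@1, Item 3@1, Item 4@1, Item 5@1, Item 6@1, Item 7@1) gives peak 13: d1:13  d2:5  d3:4  d4:0  d5:0.
Shift Item 4→2, Item 5→2, Item 6→4, Item 7→5.
Schedule Item 1@1, Item 2@1, Item 3@1, Item 4@2, Item 5@2, Item 6@4, Item 7@5: d1:5  d2:5  d3:4  d4:5  d5:3 — peak 5.
Total technician-days = 22 over 5 days ⇒ peak ≥ ⌈22/5⌉ = 5, so 5 is optimal.

5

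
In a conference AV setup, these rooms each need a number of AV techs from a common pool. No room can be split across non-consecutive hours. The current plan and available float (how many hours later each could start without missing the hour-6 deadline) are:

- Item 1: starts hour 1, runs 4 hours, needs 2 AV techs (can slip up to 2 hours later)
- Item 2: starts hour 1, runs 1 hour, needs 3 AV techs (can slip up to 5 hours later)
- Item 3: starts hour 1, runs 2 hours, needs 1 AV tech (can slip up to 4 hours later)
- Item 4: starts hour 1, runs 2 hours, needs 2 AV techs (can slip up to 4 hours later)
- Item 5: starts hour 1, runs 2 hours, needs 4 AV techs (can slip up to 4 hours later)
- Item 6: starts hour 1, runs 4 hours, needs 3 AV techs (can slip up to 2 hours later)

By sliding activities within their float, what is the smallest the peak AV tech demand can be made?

Early-start (Item 1@1, Item 2@1, Item 3@1, Item 4@1, Item 5@1, Item 6@1) gives peak 15: h1:15  h2:12  h3:5  h4:5  h5:0  h6:0.
Shift Item 4→2, Item 5→5, Item 6→3.
Schedule Item 1@1, Item 2@1, Item 3@1, Item 4@2, Item 5@5, Item 6@3: h1:6  h2:5  h3:7  h4:5  h5:7  h6:7 — peak 7.
Total AV tech-hours = 37 over 6 hours ⇒ peak ≥ ⌈37/6⌉ = 7, so 7 is optimal.

7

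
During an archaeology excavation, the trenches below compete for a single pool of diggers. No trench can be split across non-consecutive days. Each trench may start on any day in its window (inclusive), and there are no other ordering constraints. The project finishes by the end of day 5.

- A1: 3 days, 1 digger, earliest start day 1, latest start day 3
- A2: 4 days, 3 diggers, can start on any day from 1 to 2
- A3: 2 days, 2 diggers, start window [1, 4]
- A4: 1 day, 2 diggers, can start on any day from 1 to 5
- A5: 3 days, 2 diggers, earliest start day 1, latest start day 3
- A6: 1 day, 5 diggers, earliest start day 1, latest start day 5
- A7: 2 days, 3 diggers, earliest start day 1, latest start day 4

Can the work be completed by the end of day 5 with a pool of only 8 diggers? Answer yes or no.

yes

Schedule A1@1, A2@1, A3@1, A4@1, A5@2, A6@5, A7@4: d1:8  d2:8  d3:6  d4:8  d5:8 — peak 8 ≤ 8.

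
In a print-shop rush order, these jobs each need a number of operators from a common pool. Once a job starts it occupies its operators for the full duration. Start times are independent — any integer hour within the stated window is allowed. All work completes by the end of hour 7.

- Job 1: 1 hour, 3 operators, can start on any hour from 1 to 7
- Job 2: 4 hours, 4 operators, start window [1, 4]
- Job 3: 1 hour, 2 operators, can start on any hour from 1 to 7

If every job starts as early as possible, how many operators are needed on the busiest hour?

Early-start schedule: Job 1@1, Job 2@1, Job 3@1.
Load per hour: hour 1: 9, hour 2: 4, hour 3: 4, hour 4: 4, hour 5: 0, hour 6: 0, hour 7: 0.
Peak is 9.

9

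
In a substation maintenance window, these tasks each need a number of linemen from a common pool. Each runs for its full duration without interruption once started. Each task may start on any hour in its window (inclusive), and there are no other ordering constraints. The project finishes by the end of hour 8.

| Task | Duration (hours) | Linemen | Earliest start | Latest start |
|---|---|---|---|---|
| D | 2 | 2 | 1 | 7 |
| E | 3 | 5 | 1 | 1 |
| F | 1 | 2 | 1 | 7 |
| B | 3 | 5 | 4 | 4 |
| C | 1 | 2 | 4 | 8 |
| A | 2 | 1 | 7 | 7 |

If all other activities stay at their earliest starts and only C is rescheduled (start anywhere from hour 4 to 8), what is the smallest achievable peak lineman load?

9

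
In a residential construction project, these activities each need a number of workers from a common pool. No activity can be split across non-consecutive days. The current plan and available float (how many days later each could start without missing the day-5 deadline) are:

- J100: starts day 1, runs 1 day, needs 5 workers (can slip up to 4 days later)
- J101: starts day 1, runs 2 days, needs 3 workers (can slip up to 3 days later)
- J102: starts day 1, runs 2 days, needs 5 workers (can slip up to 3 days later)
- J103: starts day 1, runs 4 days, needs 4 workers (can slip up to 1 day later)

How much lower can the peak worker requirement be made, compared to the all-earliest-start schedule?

8

Early-start peak: d1:17  d2:12  d3:4  d4:4  d5:0 ⇒ 17.
Leveled (J100@1, J101@1, J102@3, J103@2): d1:8  d2:7  d3:9  d4:9  d5:4 ⇒ 9.
Reduction 17 − 9 = 8.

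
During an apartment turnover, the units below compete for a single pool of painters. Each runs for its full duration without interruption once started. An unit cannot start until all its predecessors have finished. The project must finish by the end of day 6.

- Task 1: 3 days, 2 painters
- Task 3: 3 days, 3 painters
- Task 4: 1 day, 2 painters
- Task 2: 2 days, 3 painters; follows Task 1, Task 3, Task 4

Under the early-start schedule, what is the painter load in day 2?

5

At early start, day 2 has: Task 1, Task 3.
Demand: 2 + 3 = 5.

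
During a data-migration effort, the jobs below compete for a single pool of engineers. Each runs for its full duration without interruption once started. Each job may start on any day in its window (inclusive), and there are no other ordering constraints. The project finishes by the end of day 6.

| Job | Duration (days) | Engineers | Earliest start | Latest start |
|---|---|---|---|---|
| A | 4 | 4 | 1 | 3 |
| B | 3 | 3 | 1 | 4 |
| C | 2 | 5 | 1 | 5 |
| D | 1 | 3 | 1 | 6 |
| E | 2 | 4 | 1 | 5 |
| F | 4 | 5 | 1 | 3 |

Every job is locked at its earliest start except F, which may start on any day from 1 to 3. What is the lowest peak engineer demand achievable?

F@1: d1:24  d2:21  d3:12  d4:9  d5:0  d6:0 → peak 24
F@2: d1:19  d2:21  d3:12  d4:9  d5:5  d6:0 → peak 21
F@3: d1:19  d2:16  d3:12  d4:9  d5:5  d6:5 → peak 19
Best is F@3, peak 19.

19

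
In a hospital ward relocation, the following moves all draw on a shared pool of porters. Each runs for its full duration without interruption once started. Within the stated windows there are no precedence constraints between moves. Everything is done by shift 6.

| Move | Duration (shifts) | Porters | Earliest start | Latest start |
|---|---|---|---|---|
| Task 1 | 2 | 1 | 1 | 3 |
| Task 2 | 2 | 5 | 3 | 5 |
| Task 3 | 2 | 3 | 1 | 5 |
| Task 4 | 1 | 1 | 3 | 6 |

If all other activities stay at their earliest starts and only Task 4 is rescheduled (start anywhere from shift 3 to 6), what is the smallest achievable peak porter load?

5

Task 4@3: s1:4  s2:4  s3:6  s4:5  s5:0  s6:0 → peak 6
Task 4@4: s1:4  s2:4  s3:5  s4:6  s5:0  s6:0 → peak 6
Task 4@5: s1:4  s2:4  s3:5  s4:5  s5:1  s6:0 → peak 5
Task 4@6: s1:4  s2:4  s3:5  s4:5  s5:0  s6:1 → peak 5
Best is Task 4@5, peak 5.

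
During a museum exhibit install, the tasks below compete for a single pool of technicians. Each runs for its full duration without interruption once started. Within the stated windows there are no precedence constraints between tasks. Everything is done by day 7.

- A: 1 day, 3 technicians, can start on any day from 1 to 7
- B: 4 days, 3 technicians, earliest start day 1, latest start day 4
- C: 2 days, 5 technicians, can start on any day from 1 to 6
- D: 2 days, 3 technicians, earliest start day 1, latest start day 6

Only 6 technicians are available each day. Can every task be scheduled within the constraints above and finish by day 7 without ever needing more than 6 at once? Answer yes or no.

yes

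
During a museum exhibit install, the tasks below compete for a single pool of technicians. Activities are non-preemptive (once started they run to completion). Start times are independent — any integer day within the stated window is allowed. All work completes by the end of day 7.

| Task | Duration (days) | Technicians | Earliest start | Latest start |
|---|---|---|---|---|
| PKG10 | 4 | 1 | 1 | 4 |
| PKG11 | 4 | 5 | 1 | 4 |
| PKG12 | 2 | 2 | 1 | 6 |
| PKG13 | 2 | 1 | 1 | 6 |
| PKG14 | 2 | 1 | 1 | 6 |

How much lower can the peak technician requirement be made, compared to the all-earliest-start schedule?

4

Early-start peak: d1:10  d2:10  d3:6  d4:6  d5:0  d6:0  d7:0 ⇒ 10.
Leveled (PKG10@1, PKG11@1, PKG12@5, PKG13@5, PKG14@5): d1:6  d2:6  d3:6  d4:6  d5:4  d6:4  d7:0 ⇒ 6.
Reduction 10 − 6 = 4.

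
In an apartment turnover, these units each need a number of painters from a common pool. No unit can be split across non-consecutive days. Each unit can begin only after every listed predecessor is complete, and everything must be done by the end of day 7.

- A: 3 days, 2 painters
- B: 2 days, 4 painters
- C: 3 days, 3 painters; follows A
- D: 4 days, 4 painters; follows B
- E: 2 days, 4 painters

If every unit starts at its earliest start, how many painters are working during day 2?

10

At early start, day 2 has: A, B, E.
Demand: 2 + 4 + 4 = 10.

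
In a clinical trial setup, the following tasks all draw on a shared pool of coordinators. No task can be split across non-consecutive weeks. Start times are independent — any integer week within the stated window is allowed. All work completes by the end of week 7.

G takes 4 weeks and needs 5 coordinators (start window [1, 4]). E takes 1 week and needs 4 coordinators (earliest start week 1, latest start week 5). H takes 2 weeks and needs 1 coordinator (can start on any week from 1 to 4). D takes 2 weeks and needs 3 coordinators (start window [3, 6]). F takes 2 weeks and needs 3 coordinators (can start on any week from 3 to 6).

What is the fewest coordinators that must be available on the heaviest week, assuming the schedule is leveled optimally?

6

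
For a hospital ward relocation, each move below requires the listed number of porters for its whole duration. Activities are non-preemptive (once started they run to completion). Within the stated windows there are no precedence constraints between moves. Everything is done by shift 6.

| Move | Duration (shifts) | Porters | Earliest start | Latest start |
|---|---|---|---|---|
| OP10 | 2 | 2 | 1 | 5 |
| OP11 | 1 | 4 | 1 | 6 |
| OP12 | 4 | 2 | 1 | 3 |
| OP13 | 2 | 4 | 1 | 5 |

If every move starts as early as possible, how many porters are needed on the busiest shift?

Early-start schedule: OP10@1, OP11@1, OP12@1, OP13@1.
Load per shift: shift 1: 12, shift 2: 8, shift 3: 2, shift 4: 2, shift 5: 0, shift 6: 0.
Peak is 12.

12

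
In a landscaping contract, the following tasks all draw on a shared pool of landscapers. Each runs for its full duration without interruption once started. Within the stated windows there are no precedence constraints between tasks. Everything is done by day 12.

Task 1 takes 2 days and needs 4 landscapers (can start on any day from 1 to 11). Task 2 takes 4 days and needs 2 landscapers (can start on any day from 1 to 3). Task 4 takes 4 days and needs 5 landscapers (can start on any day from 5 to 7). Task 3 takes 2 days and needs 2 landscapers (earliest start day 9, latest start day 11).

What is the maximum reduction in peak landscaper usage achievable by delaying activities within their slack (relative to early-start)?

1

Early-start peak: d1:6  d2:6  d3:2  d4:2  d5:5  d6:5  d7:5  d8:5  d9:2  d10:2  d11:0  d12:0 ⇒ 6.
Leveled (Task 1@1, Task 2@3, Task 4@7, Task 3@11): d1:4  d2:4  d3:2  d4:2  d5:2  d6:2  d7:5  d8:5  d9:5  d10:5  d11:2  d12:2 ⇒ 5.
Reduction 6 − 5 = 1.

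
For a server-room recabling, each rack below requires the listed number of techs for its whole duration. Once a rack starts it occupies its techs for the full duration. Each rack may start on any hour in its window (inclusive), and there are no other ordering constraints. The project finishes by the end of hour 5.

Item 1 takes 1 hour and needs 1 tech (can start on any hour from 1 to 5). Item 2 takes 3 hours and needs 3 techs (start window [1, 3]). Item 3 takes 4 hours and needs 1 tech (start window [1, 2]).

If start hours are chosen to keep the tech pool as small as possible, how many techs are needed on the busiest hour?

4

Early-start (Item 1@1, Item 2@1, Item 3@1) gives peak 5: h1:5  h2:4  h3:4  h4:1  h5:0.
Shift Item 3→2.
Schedule Item 1@1, Item 2@1, Item 3@2: h1:4  h2:4  h3:4  h4:1  h5:1 — peak 4.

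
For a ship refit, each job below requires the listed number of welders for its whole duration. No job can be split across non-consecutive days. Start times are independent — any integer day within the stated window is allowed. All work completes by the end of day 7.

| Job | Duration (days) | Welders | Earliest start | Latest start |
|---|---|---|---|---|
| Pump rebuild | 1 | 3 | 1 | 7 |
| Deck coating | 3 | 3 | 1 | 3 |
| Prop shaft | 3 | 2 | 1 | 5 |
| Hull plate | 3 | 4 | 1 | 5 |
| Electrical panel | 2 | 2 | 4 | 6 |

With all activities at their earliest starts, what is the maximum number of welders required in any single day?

12

Early-start schedule: Pump rebuild@1, Deck coating@1, Prop shaft@1, Hull plate@1, Electrical panel@4.
Load per day: day 1: 12, day 2: 9, day 3: 9, day 4: 2, day 5: 2, day 6: 0, day 7: 0.
Peak is 12.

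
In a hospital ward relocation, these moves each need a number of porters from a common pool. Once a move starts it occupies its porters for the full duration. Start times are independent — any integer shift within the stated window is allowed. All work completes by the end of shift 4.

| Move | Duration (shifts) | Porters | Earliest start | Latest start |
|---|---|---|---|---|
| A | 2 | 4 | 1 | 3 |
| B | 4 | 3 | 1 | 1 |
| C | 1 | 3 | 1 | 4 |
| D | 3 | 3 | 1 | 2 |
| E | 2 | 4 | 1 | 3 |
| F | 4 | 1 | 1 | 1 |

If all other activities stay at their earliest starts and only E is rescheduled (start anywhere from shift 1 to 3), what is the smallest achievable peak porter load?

14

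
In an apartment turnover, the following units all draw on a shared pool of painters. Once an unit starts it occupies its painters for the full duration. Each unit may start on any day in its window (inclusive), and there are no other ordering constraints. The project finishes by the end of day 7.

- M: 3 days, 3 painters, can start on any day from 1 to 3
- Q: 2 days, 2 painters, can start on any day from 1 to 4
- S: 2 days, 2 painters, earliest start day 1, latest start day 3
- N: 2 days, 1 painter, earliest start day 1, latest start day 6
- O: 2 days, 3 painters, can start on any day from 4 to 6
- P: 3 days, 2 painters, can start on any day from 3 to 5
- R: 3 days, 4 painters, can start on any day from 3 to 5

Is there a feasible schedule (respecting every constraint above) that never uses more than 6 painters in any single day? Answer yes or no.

no

Total painter-days = 43; over 7 days the average is 43/7 > 6, so some day must exceed 6.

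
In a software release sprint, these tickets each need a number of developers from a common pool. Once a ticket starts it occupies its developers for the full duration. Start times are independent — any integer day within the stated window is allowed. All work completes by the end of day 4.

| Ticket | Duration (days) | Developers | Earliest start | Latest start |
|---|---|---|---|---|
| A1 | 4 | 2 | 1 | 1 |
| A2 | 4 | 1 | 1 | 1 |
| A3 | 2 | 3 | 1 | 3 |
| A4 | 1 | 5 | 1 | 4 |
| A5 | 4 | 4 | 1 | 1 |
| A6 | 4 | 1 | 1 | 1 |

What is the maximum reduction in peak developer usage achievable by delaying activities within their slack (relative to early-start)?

Early-start peak: d1:16  d2:11  d3:8  d4:8 ⇒ 16.
Leveled (A1@1, A2@1, A3@1, A4@3, A5@1, A6@1): d1:11  d2:11  d3:13  d4:8 ⇒ 13.
Reduction 16 − 13 = 3.

3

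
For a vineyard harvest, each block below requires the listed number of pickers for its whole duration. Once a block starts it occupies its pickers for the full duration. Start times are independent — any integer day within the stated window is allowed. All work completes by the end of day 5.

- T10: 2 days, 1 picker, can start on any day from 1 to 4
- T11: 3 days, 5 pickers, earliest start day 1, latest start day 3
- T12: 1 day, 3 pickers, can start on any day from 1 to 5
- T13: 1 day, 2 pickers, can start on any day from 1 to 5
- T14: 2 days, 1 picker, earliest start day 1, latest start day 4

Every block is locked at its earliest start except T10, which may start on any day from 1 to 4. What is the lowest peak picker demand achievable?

T10@1: d1:12  d2:7  d3:5  d4:0  d5:0 → peak 12
T10@2: d1:11  d2:7  d3:6  d4:0  d5:0 → peak 11
T10@3: d1:11  d2:6  d3:6  d4:1  d5:0 → peak 11
T10@4: d1:11  d2:6  d3:5  d4:1  d5:1 → peak 11
Best is T10@2, peak 11.

11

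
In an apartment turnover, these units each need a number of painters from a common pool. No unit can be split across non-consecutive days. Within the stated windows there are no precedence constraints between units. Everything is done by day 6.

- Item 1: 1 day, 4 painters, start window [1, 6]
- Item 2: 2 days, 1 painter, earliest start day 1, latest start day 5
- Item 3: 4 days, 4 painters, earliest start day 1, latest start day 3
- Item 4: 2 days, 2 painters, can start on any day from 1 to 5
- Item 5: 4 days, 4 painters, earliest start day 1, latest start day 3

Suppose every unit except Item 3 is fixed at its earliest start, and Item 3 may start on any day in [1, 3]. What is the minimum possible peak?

11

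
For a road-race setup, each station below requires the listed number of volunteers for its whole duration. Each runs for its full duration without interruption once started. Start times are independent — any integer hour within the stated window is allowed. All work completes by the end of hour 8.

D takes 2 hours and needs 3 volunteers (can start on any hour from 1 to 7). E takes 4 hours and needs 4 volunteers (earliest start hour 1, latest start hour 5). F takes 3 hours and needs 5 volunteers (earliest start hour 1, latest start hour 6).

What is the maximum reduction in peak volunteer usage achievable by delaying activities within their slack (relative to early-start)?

5

Early-start peak: h1:12  h2:12  h3:9  h4:4  h5:0  h6:0  h7:0  h8:0 ⇒ 12.
Leveled (D@1, E@1, F@5): h1:7  h2:7  h3:4  h4:4  h5:5  h6:5  h7:5  h8:0 ⇒ 7.
Reduction 12 − 7 = 5.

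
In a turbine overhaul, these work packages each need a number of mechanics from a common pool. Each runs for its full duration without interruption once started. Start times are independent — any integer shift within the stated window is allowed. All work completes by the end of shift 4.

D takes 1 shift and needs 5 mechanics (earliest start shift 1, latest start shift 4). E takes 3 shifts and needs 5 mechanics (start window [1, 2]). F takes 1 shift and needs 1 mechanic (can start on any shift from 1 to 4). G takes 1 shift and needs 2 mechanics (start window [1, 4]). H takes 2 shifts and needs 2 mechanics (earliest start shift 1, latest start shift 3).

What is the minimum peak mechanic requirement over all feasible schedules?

Early-start (D@1, E@1, F@1, G@1, H@1) gives peak 15: s1:15  s2:7  s3:5  s4:0.
Shift E→2, G→2, H→3.
Schedule D@1, E@2, F@1, G@2, H@3: s1:6  s2:7  s3:7  s4:7 — peak 7.
Total mechanic-shifts = 27 over 4 shifts ⇒ peak ≥ ⌈27/4⌉ = 7, so 7 is optimal.

7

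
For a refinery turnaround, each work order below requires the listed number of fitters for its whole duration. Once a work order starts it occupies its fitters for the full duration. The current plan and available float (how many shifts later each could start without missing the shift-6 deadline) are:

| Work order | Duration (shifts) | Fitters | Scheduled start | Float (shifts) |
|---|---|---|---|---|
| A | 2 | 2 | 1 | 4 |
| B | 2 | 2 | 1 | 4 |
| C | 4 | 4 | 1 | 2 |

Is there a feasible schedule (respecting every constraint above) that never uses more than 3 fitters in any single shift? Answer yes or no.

no

Total fitter-shifts = 24; over 6 shifts the average is 24/6 > 3, so some shift must exceed 3.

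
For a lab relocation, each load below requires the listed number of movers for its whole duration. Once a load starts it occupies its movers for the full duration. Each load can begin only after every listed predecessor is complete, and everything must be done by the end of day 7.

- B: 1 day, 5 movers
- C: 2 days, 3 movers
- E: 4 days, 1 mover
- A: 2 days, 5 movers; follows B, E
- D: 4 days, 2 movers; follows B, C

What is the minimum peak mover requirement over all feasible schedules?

7

Early-start (B@1, C@1, E@1, A@5, D@3) gives peak 9: d1:9  d2:4  d3:3  d4:3  d5:7  d6:7  d7:0.
Shift C→2, D→4.
Schedule B@1, C@2, E@1, A@5, D@4: d1:6  d2:4  d3:4  d4:3  d5:7  d6:7  d7:2 — peak 7.
No arrangement of the 24 feasible schedules does better.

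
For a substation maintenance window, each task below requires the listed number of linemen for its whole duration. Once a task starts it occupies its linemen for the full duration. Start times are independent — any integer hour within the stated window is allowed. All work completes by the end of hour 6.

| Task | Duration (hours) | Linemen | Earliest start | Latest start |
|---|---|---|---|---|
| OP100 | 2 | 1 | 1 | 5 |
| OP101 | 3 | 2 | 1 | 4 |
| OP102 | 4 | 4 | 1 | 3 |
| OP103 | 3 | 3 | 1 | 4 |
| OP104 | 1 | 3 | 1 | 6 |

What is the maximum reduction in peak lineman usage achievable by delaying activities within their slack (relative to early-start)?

Early-start peak: h1:13  h2:10  h3:9  h4:4  h5:0  h6:0 ⇒ 13.
Leveled (OP100@1, OP101@1, OP102@1, OP103@4, OP104@5): h1:7  h2:7  h3:6  h4:7  h5:6  h6:3 ⇒ 7.
Reduction 13 − 7 = 6.

6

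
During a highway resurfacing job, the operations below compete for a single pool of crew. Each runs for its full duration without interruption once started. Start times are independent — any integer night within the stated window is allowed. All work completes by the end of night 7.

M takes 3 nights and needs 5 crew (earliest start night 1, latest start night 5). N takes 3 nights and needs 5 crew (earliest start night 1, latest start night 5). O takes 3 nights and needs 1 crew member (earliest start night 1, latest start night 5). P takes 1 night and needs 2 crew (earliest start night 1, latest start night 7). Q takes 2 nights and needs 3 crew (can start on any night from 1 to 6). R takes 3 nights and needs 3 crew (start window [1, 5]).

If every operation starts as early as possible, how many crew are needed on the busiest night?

Early-start schedule: M@1, N@1, O@1, P@1, Q@1, R@1.
Load per night: night 1: 19, night 2: 17, night 3: 14, night 4: 0, night 5: 0, night 6: 0, night 7: 0.
Peak is 19.

19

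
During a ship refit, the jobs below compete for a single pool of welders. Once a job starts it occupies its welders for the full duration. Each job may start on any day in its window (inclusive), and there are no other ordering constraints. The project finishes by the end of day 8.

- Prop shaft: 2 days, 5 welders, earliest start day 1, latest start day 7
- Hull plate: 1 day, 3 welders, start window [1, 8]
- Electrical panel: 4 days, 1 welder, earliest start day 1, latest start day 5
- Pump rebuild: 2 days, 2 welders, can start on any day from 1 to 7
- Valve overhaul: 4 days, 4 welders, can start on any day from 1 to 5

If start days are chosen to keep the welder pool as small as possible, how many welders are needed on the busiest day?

Early-start (Prop shaft@1, Hull plate@1, Electrical panel@1, Pump rebuild@1, Valve overhaul@1) gives peak 15: d1:15  d2:12  d3:5  d4:5  d5:0  d6:0  d7:0  d8:0.
Shift Hull plate→3, Electrical panel→4, Pump rebuild→3, Valve overhaul→5.
Schedule Prop shaft@1, Hull plate@3, Electrical panel@4, Pump rebuild@3, Valve overhaul@5: d1:5  d2:5  d3:5  d4:3  d5:5  d6:5  d7:5  d8:4 — peak 5.
Total welder-days = 37 over 8 days ⇒ peak ≥ ⌈37/8⌉ = 5, so 5 is optimal.

5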